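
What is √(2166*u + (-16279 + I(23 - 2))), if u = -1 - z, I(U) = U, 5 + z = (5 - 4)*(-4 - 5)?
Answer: 10*√119 ≈ 109.09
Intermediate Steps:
z = -14 (z = -5 + (5 - 4)*(-4 - 5) = -5 + 1*(-9) = -5 - 9 = -14)
u = 13 (u = -1 - 1*(-14) = -1 + 14 = 13)
√(2166*u + (-16279 + I(23 - 2))) = √(2166*13 + (-16279 + (23 - 2))) = √(28158 + (-16279 + 21)) = √(28158 - 16258) = √11900 = 10*√119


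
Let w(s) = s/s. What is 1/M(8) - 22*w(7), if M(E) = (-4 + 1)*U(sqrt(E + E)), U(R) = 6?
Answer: -397/18 ≈ -22.056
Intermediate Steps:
w(s) = 1
M(E) = -18 (M(E) = (-4 + 1)*6 = -3*6 = -18)
1/M(8) - 22*w(7) = 1/(-18) - 22*1 = -1/18 - 22 = -397/18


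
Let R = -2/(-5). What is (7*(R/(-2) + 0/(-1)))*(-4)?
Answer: 28/5 ≈ 5.6000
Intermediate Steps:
R = ⅖ (R = -2*(-⅕) = ⅖ ≈ 0.40000)
(7*(R/(-2) + 0/(-1)))*(-4) = (7*((⅖)/(-2) + 0/(-1)))*(-4) = (7*((⅖)*(-½) + 0*(-1)))*(-4) = (7*(-⅕ + 0))*(-4) = (7*(-⅕))*(-4) = -7/5*(-4) = 28/5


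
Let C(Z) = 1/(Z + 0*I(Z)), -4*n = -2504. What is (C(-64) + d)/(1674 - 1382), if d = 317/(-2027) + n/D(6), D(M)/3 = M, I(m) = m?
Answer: 40404029/340925184 ≈ 0.11851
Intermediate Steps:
n = 626 (n = -1/4*(-2504) = 626)
D(M) = 3*M
C(Z) = 1/Z (C(Z) = 1/(Z + 0*Z) = 1/(Z + 0) = 1/Z)
d = 631598/18243 (d = 317/(-2027) + 626/((3*6)) = 317*(-1/2027) + 626/18 = -317/2027 + 626*(1/18) = -317/2027 + 313/9 = 631598/18243 ≈ 34.621)
(C(-64) + d)/(1674 - 1382) = (1/(-64) + 631598/18243)/(1674 - 1382) = (-1/64 + 631598/18243)/292 = (40404029/1167552)*(1/292) = 40404029/340925184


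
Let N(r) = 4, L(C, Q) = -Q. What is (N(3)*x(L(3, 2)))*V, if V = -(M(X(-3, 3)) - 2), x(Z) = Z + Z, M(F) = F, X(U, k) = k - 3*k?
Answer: -128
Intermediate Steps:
X(U, k) = -2*k
x(Z) = 2*Z
V = 8 (V = -(-2*3 - 2) = -(-6 - 2) = -1*(-8) = 8)
(N(3)*x(L(3, 2)))*V = (4*(2*(-1*2)))*8 = (4*(2*(-2)))*8 = (4*(-4))*8 = -16*8 = -128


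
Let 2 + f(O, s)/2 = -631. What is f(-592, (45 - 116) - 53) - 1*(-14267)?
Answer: 13001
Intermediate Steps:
f(O, s) = -1266 (f(O, s) = -4 + 2*(-631) = -4 - 1262 = -1266)
f(-592, (45 - 116) - 53) - 1*(-14267) = -1266 - 1*(-14267) = -1266 + 14267 = 13001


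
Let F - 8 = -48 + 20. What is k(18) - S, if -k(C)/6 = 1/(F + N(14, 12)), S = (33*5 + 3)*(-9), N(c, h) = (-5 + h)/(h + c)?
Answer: 258604/171 ≈ 1512.3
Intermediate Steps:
N(c, h) = (-5 + h)/(c + h)
S = -1512 (S = (165 + 3)*(-9) = 168*(-9) = -1512)
F = -20 (F = 8 + (-48 + 20) = 8 - 28 = -20)
k(C) = 52/171 (k(C) = -6/(-20 + (-5 + 12)/(14 + 12)) = -6/(-20 + 7/26) = -6/(-513/26) = -6*(-26/513) = 52/171)
k(18) - S = 52/171 - 1*(-1512) = 52/171 + 1512 = 258604/171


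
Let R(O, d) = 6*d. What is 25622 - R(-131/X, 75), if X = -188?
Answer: 25172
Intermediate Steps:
25622 - R(-131/X, 75) = 25622 - 6*75 = 25622 - 1*450 = 25622 - 450 = 25172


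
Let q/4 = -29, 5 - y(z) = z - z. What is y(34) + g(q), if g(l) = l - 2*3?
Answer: -117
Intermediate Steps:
y(z) = 5 (y(z) = 5 - (z - z) = 5 - 1*0 = 5 + 0 = 5)
q = -116 (q = 4*(-29) = -116)
g(l) = -6 + l (g(l) = l - 6 = -6 + l)
y(34) + g(q) = 5 + (-6 - 116) = 5 - 122 = -117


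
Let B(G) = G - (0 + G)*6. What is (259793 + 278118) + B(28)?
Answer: 537771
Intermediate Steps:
B(G) = -5*G (B(G) = G - G*6 = G - 6*G = -5*G)
(259793 + 278118) + B(28) = (259793 + 278118) - 5*28 = 537911 - 140 = 537771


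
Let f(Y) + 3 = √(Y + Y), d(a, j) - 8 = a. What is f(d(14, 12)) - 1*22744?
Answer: -22747 + 2*√11 ≈ -22740.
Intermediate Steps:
d(a, j) = 8 + a
f(Y) = -3 + √2*√Y (f(Y) = -3 + √(Y + Y) = -3 + √(2*Y) = -3 + √2*√Y)
f(d(14, 12)) - 1*22744 = (-3 + √2*√(8 + 14)) - 1*22744 = (-3 + √2*√22) - 22744 = (-3 + 2*√11) - 22744 = -22747 + 2*√11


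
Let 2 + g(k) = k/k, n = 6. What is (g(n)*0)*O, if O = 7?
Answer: 0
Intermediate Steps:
g(k) = -1 (g(k) = -2 + k/k = -2 + 1 = -1)
(g(n)*0)*O = -1*0*7 = 0*7 = 0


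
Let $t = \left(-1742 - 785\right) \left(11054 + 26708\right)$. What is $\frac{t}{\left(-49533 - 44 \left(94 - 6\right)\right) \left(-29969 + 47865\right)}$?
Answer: $\frac{47712287}{477867940} \approx 0.099844$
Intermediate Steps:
$t = -95424574$ ($t = \left(-2527\right) 37762 = -95424574$)
$\frac{t}{\left(-49533 - 44 \left(94 - 6\right)\right) \left(-29969 + 47865\right)} = - \frac{95424574}{\left(-49533 - 44 \left(94 - 6\right)\right) \left(-29969 + 47865\right)} = - \frac{95424574}{\left(-49533 - 3872\right) 17896} = - \frac{95424574}{\left(-53405\right) 17896} = - \frac{95424574}{-955735880} = \left(-95424574\right) \left(- \frac{1}{955735880}\right) = \frac{47712287}{477867940}$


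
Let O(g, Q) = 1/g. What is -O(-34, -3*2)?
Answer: 1/34 ≈ 0.029412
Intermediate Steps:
-O(-34, -3*2) = -1/(-34) = -1*(-1/34) = 1/34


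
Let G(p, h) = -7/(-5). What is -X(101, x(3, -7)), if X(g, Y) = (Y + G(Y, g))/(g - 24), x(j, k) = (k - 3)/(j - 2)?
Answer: 43/385 ≈ 0.11169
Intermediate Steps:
G(p, h) = 7/5 (G(p, h) = -7*(-⅕) = 7/5)
x(j, k) = (-3 + k)/(-2 + j)
X(g, Y) = (7/5 + Y)/(-24 + g) (X(g, Y) = (Y + 7/5)/(g - 24) = (7/5 + Y)/(-24 + g))
-X(101, x(3, -7)) = -(7/5 + (-3 - 7)/(-2 + 3))/(-24 + 101) = -(7/5 - 10/1)/77 = -(7/5 + 1*(-10))/77 = -(7/5 - 10)/77 = -(-43)/(77*5) = -1*(-43/385) = 43/385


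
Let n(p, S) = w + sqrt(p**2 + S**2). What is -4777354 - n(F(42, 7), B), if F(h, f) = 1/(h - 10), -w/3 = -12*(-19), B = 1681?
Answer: -4776670 - 17*sqrt(10012385)/32 ≈ -4.7784e+6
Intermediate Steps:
w = -684 (w = -(-36)*(-19) = -3*228 = -684)
F(h, f) = 1/(-10 + h)
n(p, S) = -684 + sqrt(S**2 + p**2) (n(p, S) = -684 + sqrt(p**2 + S**2) = -684 + sqrt(S**2 + p**2))
-4777354 - n(F(42, 7), B) = -4777354 - (-684 + sqrt(1681**2 + (1/(-10 + 42))**2)) = -4777354 - (-684 + sqrt(2825761 + (1/32)**2)) = -4777354 - (-684 + sqrt(2825761 + 1/1024)) = -4777354 - (-684 + sqrt(2893579265/1024)) = -4777354 - (-684 + 17*sqrt(10012385)/32) = -4777354 + (684 - 17*sqrt(10012385)/32) = -4776670 - 17*sqrt(10012385)/32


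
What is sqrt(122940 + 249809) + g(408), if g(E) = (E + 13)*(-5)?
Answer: -2105 + sqrt(372749) ≈ -1494.5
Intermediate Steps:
g(E) = -65 - 5*E (g(E) = (13 + E)*(-5) = -65 - 5*E)
sqrt(122940 + 249809) + g(408) = sqrt(122940 + 249809) + (-65 - 5*408) = sqrt(372749) + (-65 - 2040) = sqrt(372749) - 2105 = -2105 + sqrt(372749)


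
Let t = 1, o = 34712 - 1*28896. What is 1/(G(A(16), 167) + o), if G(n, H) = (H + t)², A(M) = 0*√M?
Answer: 1/34040 ≈ 2.9377e-5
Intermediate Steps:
o = 5816 (o = 34712 - 28896 = 5816)
A(M) = 0
G(n, H) = (1 + H)² (G(n, H) = (H + 1)² = (1 + H)²)
1/(G(A(16), 167) + o) = 1/((1 + 167)² + 5816) = 1/(168² + 5816) = 1/(28224 + 5816) = 1/34040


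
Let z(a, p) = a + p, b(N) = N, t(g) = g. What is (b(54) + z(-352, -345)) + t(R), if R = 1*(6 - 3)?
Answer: -640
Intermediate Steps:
R = 3 (R = 1*3 = 3)
(b(54) + z(-352, -345)) + t(R) = (54 + (-352 - 345)) + 3 = (54 - 697) + 3 = -643 + 3 = -640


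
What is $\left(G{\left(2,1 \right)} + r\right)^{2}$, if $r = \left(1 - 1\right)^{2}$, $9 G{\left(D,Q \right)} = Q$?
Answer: $\frac{1}{81} \approx 0.012346$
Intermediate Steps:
$G{\left(D,Q \right)} = \frac{Q}{9}$
$r = 0$ ($r = 0^{2} = 0$)
$\left(G{\left(2,1 \right)} + r\right)^{2} = \left(\frac{1}{9} \cdot 1 + 0\right)^{2} = \left(\frac{1}{9} + 0\right)^{2} = \left(\frac{1}{9}\right)^{2} = \frac{1}{81}$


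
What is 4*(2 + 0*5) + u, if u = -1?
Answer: 7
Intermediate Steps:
4*(2 + 0*5) + u = 4*(2 + 0*5) - 1 = 4*(2 + 0) - 1 = 4*2 - 1 = 8 - 1 = 7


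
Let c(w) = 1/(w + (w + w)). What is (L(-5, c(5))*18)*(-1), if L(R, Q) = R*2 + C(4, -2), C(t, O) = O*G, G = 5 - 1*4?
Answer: 216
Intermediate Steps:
G = 1 (G = 5 - 4 = 1)
c(w) = 1/(3*w) (c(w) = 1/(w + 2*w) = 1/(3*w))
C(t, O) = O (C(t, O) = O*1 = O)
L(R, Q) = -2 + 2*R (L(R, Q) = R*2 - 2 = 2*R - 2 = -2 + 2*R)
(L(-5, c(5))*18)*(-1) = ((-2 + 2*(-5))*18)*(-1) = ((-2 - 10)*18)*(-1) = -12*18*(-1) = -216*(-1) = 216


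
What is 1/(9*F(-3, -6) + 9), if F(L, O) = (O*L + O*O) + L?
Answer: 1/468 ≈ 0.0021368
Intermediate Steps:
F(L, O) = L + O² + L*O (F(L, O) = (L*O + O²) + L = (O² + L*O) + L = L + O² + L*O)
1/(9*F(-3, -6) + 9) = 1/(9*(-3 + (-6)² - 3*(-6)) + 9) = 1/(9*(-3 + 36 + 18) + 9) = 1/(9*51 + 9) = 1/(459 + 9) = 1/468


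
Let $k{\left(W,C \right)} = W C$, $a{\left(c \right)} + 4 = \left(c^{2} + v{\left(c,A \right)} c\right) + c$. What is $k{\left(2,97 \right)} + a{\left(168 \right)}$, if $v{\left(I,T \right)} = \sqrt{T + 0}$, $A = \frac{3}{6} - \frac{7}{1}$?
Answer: $28582 + 84 i \sqrt{26} \approx 28582.0 + 428.32 i$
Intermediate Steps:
$A = - \frac{13}{2}$ ($A = 3 \cdot \frac{1}{6} - 7 = \frac{1}{2} - 7 = - \frac{13}{2} \approx -6.5$)
$v{\left(I,T \right)} = \sqrt{T}$
$a{\left(c \right)} = -4 + c + c^{2} + \frac{i c \sqrt{26}}{2}$ ($a{\left(c \right)} = -4 + \left(\left(c^{2} + \sqrt{- \frac{13}{2}} c\right) + c\right) = -4 + \left(\left(c^{2} + \frac{i \sqrt{26}}{2} c\right) + c\right) = -4 + \left(\left(c^{2} + \frac{i c \sqrt{26}}{2}\right) + c\right) = -4 + \left(c + c^{2} + \frac{i c \sqrt{26}}{2}\right) = -4 + c + c^{2} + \frac{i c \sqrt{26}}{2}$)
$k{\left(W,C \right)} = C W$
$k{\left(2,97 \right)} + a{\left(168 \right)} = 97 \cdot 2 + \left(-4 + 168 + 168^{2} + \frac{1}{2} i 168 \sqrt{26}\right) = 194 + \left(-4 + 168 + 28224 + 84 i \sqrt{26}\right) = 194 + \left(28388 + 84 i \sqrt{26}\right) = 28582 + 84 i \sqrt{26}$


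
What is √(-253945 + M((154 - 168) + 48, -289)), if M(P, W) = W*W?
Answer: 18*I*√526 ≈ 412.82*I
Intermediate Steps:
M(P, W) = W²
√(-253945 + M((154 - 168) + 48, -289)) = √(-253945 + (-289)²) = √(-253945 + 83521) = √(-170424) = 18*I*√526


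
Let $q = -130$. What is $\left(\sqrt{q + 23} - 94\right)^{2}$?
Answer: $\left(94 - i \sqrt{107}\right)^{2} \approx 8729.0 - 1944.7 i$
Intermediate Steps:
$\left(\sqrt{q + 23} - 94\right)^{2} = \left(\sqrt{-130 + 23} - 94\right)^{2} = \left(\sqrt{-107} - 94\right)^{2} = \left(i \sqrt{107} - 94\right)^{2} = \left(-94 + i \sqrt{107}\right)^{2}$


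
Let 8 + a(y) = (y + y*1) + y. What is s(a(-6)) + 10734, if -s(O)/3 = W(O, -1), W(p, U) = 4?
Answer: 10722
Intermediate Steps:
a(y) = -8 + 3*y (a(y) = -8 + ((y + y*1) + y) = -8 + ((y + y) + y) = -8 + (2*y + y) = -8 + 3*y)
s(O) = -12 (s(O) = -3*4 = -12)
s(a(-6)) + 10734 = -12 + 10734 = 10722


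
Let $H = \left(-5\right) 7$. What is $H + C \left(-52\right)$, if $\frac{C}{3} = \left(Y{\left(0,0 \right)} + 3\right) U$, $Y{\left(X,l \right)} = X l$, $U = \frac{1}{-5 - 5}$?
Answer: $\frac{59}{5} \approx 11.8$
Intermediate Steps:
$H = -35$
$U = - \frac{1}{10}$ ($U = \frac{1}{-10} = - \frac{1}{10} \approx -0.1$)
$C = - \frac{9}{10}$ ($C = 3 \left(0 \cdot 0 + 3\right) \left(- \frac{1}{10}\right) = 3 \left(0 + 3\right) \left(- \frac{1}{10}\right) = 3 \cdot 3 \left(- \frac{1}{10}\right) = 3 \left(- \frac{3}{10}\right) = - \frac{9}{10} \approx -0.9$)
$H + C \left(-52\right) = -35 - - \frac{234}{5} = -35 + \frac{234}{5} = \frac{59}{5}$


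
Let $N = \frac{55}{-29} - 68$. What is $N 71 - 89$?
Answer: $- \frac{146498}{29} \approx -5051.7$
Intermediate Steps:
$N = - \frac{2027}{29}$ ($N = 55 \left(- \frac{1}{29}\right) - 68 = - \frac{55}{29} - 68 = - \frac{2027}{29} \approx -69.896$)
$N 71 - 89 = \left(- \frac{2027}{29}\right) 71 - 89 = - \frac{143917}{29} - 89 = - \frac{146498}{29}$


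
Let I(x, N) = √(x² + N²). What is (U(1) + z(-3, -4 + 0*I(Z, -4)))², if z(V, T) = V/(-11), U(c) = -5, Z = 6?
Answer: 2704/121 ≈ 22.347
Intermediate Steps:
I(x, N) = √(N² + x²)
z(V, T) = -V/11 (z(V, T) = V*(-1/11) = -V/11)
(U(1) + z(-3, -4 + 0*I(Z, -4)))² = (-5 - 1/11*(-3))² = (-5 + 3/11)² = (-52/11)² = 2704/121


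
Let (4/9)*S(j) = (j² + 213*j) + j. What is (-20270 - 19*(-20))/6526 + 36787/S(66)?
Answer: -22575163/10436580 ≈ -2.1631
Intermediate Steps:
S(j) = 9*j²/4 + 963*j/2 (S(j) = 9*((j² + 213*j) + j)/4 = 9*(j² + 214*j)/4 = 9*j²/4 + 963*j/2)
(-20270 - 19*(-20))/6526 + 36787/S(66) = (-20270 - 19*(-20))/6526 + 36787/(((9/4)*66*(214 + 66))) = (-20270 - 1*(-380))*(1/6526) + 36787/(((9/4)*66*280)) = (-20270 + 380)*(1/6526) + 36787/41580 = -19890*1/6526 + 36787*(1/41580) = -765/251 + 36787/41580 = -22575163/10436580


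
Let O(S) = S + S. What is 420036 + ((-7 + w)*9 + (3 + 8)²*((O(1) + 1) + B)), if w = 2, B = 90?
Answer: 431244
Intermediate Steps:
O(S) = 2*S
420036 + ((-7 + w)*9 + (3 + 8)²*((O(1) + 1) + B)) = 420036 + ((-7 + 2)*9 + (3 + 8)²*((2*1 + 1) + 90)) = 420036 + (-5*9 + 11²*((2 + 1) + 90)) = 420036 + (-45 + 121*(3 + 90)) = 420036 + (-45 + 121*93) = 420036 + (-45 + 11253) = 420036 + 11208 = 431244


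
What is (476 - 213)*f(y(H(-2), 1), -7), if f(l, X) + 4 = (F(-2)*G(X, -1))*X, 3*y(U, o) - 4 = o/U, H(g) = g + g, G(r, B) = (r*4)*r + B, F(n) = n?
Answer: 716938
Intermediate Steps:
G(r, B) = B + 4*r² (G(r, B) = (4*r)*r + B = 4*r² + B = B + 4*r²)
H(g) = 2*g
y(U, o) = 4/3 + o/(3*U) (y(U, o) = 4/3 + (o/U)/3 = 4/3 + o/(3*U))
f(l, X) = -4 + X*(2 - 8*X²) (f(l, X) = -4 + (-2*(-1 + 4*X²))*X = -4 + (2 - 8*X²)*X = -4 + X*(2 - 8*X²))
(476 - 213)*f(y(H(-2), 1), -7) = (476 - 213)*(-4 - 8*(-7)³ + 2*(-7)) = 263*(-4 - 8*(-343) - 14) = 263*(-4 + 2744 - 14) = 263*2726 = 716938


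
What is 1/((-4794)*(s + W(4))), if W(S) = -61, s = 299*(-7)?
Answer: 1/10326276 ≈ 9.6840e-8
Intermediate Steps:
s = -2093
1/((-4794)*(s + W(4))) = 1/((-4794)*(-2093 - 61)) = -1/4794/(-2154) = -1/4794*(-1/2154) = 1/10326276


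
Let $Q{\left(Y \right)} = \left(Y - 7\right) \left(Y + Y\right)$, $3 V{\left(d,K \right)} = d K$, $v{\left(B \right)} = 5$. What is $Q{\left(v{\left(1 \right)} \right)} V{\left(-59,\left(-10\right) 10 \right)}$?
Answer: $- \frac{118000}{3} \approx -39333.0$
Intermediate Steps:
$V{\left(d,K \right)} = \frac{K d}{3}$ ($V{\left(d,K \right)} = \frac{d K}{3} = \frac{K d}{3}$)
$Q{\left(Y \right)} = 2 Y \left(-7 + Y\right)$ ($Q{\left(Y \right)} = \left(-7 + Y\right) 2 Y = 2 Y \left(-7 + Y\right)$)
$Q{\left(v{\left(1 \right)} \right)} V{\left(-59,\left(-10\right) 10 \right)} = 2 \cdot 5 \left(-7 + 5\right) \frac{1}{3} \left(\left(-10\right) 10\right) \left(-59\right) = 2 \cdot 5 \left(-2\right) \frac{1}{3} \left(-100\right) \left(-59\right) = \left(-20\right) \frac{5900}{3} = - \frac{118000}{3}$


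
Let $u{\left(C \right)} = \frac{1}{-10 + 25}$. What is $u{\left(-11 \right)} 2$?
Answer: $\frac{2}{15} \approx 0.13333$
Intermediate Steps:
$u{\left(C \right)} = \frac{1}{15}$
$u{\left(-11 \right)} 2 = \frac{1}{15} \cdot 2 = \frac{2}{15}$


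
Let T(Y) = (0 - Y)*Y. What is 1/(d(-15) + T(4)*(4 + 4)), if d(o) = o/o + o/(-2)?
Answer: -2/239 ≈ -0.0083682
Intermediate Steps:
d(o) = 1 - o/2 (d(o) = 1 + o*(-½) = 1 - o/2)
T(Y) = -Y² (T(Y) = (-Y)*Y = -Y²)
1/(d(-15) + T(4)*(4 + 4)) = 1/((1 - ½*(-15)) + (-1*4²)*(4 + 4)) = 1/((1 + 15/2) - 1*16*8) = 1/(17/2 - 16*8) = 1/(17/2 - 128) = 1/(-239/2) = -2/239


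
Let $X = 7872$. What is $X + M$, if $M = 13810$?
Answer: $21682$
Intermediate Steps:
$X + M = 7872 + 13810 = 21682$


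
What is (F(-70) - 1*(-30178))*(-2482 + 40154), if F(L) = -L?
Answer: 1139502656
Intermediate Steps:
(F(-70) - 1*(-30178))*(-2482 + 40154) = (-1*(-70) - 1*(-30178))*(-2482 + 40154) = (70 + 30178)*37672 = 30248*37672 = 1139502656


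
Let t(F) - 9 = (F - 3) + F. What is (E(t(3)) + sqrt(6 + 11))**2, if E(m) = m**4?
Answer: (20736 + sqrt(17))**2 ≈ 4.3015e+8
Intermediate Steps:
t(F) = 6 + 2*F (t(F) = 9 + ((F - 3) + F) = 9 + ((-3 + F) + F) = 9 + (-3 + 2*F) = 6 + 2*F)
(E(t(3)) + sqrt(6 + 11))**2 = ((6 + 2*3)**4 + sqrt(6 + 11))**2 = ((6 + 6)**4 + sqrt(17))**2 = (12**4 + sqrt(17))**2 = (20736 + sqrt(17))**2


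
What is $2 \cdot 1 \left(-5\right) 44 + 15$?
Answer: $-425$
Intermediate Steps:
$2 \cdot 1 \left(-5\right) 44 + 15 = 2 \left(-5\right) 44 + 15 = \left(-10\right) 44 + 15 = -440 + 15 = -425$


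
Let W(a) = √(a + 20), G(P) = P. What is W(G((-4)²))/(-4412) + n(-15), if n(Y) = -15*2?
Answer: -66183/2206 ≈ -30.001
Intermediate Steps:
W(a) = √(20 + a)
n(Y) = -30
W(G((-4)²))/(-4412) + n(-15) = √(20 + (-4)²)/(-4412) - 30 = √(20 + 16)*(-1/4412) - 30 = √36*(-1/4412) - 30 = 6*(-1/4412) - 30 = -3/2206 - 30 = -66183/2206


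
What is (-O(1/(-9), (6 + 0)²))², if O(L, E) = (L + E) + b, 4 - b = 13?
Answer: 58564/81 ≈ 723.01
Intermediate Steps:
b = -9 (b = 4 - 1*13 = 4 - 13 = -9)
O(L, E) = -9 + E + L (O(L, E) = (L + E) - 9 = (E + L) - 9 = -9 + E + L)
(-O(1/(-9), (6 + 0)²))² = (-(-9 + (6 + 0)² + 1/(-9)))² = (-(-9 + 6² - ⅑))² = (-(-9 + 36 - ⅑))² = (-1*242/9)² = (-242/9)² = 58564/81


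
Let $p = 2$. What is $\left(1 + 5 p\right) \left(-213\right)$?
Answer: $-2343$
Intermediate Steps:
$\left(1 + 5 p\right) \left(-213\right) = \left(1 + 5 \cdot 2\right) \left(-213\right) = \left(1 + 10\right) \left(-213\right) = 11 \left(-213\right) = -2343$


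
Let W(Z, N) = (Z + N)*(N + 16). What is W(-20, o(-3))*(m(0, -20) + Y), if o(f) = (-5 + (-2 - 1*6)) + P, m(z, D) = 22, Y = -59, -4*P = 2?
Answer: 12395/4 ≈ 3098.8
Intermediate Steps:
P = -1/2 (P = -1/4*2 = -1/2 ≈ -0.50000)
o(f) = -27/2 (o(f) = (-5 + (-2 - 1*6)) - 1/2 = (-5 + (-2 - 6)) - 1/2 = (-5 - 8) - 1/2 = -13 - 1/2 = -27/2)
W(Z, N) = (16 + N)*(N + Z) (W(Z, N) = (N + Z)*(16 + N) = (16 + N)*(N + Z))
W(-20, o(-3))*(m(0, -20) + Y) = ((-27/2)**2 + 16*(-27/2) + 16*(-20) - 27/2*(-20))*(22 - 59) = (729/4 - 216 - 320 + 270)*(-37) = -335/4*(-37) = 12395/4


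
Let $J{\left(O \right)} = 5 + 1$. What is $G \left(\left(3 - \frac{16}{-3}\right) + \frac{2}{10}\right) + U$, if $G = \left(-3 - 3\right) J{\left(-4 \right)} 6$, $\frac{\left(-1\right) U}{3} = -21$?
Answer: $- \frac{8901}{5} \approx -1780.2$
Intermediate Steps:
$J{\left(O \right)} = 6$
$U = 63$ ($U = \left(-3\right) \left(-21\right) = 63$)
$G = -216$ ($G = \left(-3 - 3\right) 6 \cdot 6 = \left(-6\right) 6 \cdot 6 = \left(-36\right) 6 = -216$)
$G \left(\left(3 - \frac{16}{-3}\right) + \frac{2}{10}\right) + U = - 216 \left(\left(3 - \frac{16}{-3}\right) + \frac{2}{10}\right) + 63 = - 216 \left(\left(3 - - \frac{16}{3}\right) + 2 \cdot \frac{1}{10}\right) + 63 = - 216 \left(\left(3 + \frac{16}{3}\right) + \frac{1}{5}\right) + 63 = - 216 \left(\frac{25}{3} + \frac{1}{5}\right) + 63 = \left(-216\right) \frac{128}{15} + 63 = - \frac{9216}{5} + 63 = - \frac{8901}{5}$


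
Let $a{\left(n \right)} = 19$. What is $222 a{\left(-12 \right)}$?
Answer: $4218$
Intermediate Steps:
$222 a{\left(-12 \right)} = 222 \cdot 19 = 4218$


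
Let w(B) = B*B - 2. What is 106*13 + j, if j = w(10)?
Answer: 1476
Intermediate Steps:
w(B) = -2 + B² (w(B) = B² - 2 = -2 + B²)
j = 98 (j = -2 + 10² = -2 + 100 = 98)
106*13 + j = 106*13 + 98 = 1378 + 98 = 1476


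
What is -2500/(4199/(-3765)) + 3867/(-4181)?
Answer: 39337424967/17556019 ≈ 2240.7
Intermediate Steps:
-2500/(4199/(-3765)) + 3867/(-4181) = -2500/(4199*(-1/3765)) + 3867*(-1/4181) = -2500/(-4199/3765) - 3867/4181 = -2500*(-3765/4199) - 3867/4181 = 9412500/4199 - 3867/4181 = 39337424967/17556019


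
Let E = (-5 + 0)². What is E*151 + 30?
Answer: 3805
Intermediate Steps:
E = 25 (E = (-5)² = 25)
E*151 + 30 = 25*151 + 30 = 3775 + 30 = 3805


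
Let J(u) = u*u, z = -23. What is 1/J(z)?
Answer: 1/529 ≈ 0.0018904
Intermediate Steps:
J(u) = u**2
1/J(z) = 1/((-23)**2) = 1/529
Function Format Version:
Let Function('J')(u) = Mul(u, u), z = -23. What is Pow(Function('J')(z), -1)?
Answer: Rational(1, 529) ≈ 0.0018904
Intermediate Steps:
Function('J')(u) = Pow(u, 2)
Pow(Function('J')(z), -1) = Pow(Pow(-23, 2), -1) = Pow(529, -1) = Rational(1, 529)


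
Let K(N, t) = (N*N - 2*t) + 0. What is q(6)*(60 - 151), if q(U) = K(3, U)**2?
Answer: -819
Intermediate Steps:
K(N, t) = N**2 - 2*t (K(N, t) = (N**2 - 2*t) + 0 = N**2 - 2*t)
q(U) = (9 - 2*U)**2 (q(U) = (3**2 - 2*U)**2 = (9 - 2*U)**2)
q(6)*(60 - 151) = (-9 + 2*6)**2*(60 - 151) = (-9 + 12)**2*(-91) = 3**2*(-91) = 9*(-91) = -819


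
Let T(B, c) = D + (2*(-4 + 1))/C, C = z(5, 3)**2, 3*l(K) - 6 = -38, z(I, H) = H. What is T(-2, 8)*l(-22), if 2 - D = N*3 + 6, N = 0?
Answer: 448/9 ≈ 49.778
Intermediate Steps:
l(K) = -32/3 (l(K) = 2 + (1/3)*(-38) = 2 - 38/3 = -32/3)
C = 9 (C = 3**2 = 9)
D = -4 (D = 2 - (0*3 + 6) = 2 - (0 + 6) = 2 - 1*6 = 2 - 6 = -4)
T(B, c) = -14/3 (T(B, c) = -4 + (2*(-4 + 1))/9 = -4 + (2*(-3))*(1/9) = -4 - 6*1/9 = -4 - 2/3 = -14/3)
T(-2, 8)*l(-22) = -14/3*(-32/3) = 448/9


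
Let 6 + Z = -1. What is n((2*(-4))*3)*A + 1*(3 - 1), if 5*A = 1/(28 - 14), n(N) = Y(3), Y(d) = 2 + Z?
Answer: 27/14 ≈ 1.9286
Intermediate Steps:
Z = -7 (Z = -6 - 1 = -7)
Y(d) = -5 (Y(d) = 2 - 7 = -5)
n(N) = -5
A = 1/70 (A = 1/(5*(28 - 14)) = (1/5)/14 = (1/5)*(1/14) = 1/70 ≈ 0.014286)
n((2*(-4))*3)*A + 1*(3 - 1) = -5*1/70 + 1*(3 - 1) = -1/14 + 1*2 = -1/14 + 2 = 27/14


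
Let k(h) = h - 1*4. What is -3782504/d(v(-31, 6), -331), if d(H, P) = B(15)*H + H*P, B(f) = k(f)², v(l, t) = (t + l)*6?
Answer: -945626/7875 ≈ -120.08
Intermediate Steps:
v(l, t) = 6*l + 6*t (v(l, t) = (l + t)*6 = 6*l + 6*t)
k(h) = -4 + h (k(h) = h - 4 = -4 + h)
B(f) = (-4 + f)²
d(H, P) = 121*H + H*P (d(H, P) = (-4 + 15)²*H + H*P = 11²*H + H*P = 121*H + H*P)
-3782504/d(v(-31, 6), -331) = -3782504*1/((121 - 331)*(6*(-31) + 6*6)) = -3782504*(-1/(210*(-186 + 36))) = -3782504/((-150*(-210))) = -3782504/31500 = -3782504*1/31500 = -945626/7875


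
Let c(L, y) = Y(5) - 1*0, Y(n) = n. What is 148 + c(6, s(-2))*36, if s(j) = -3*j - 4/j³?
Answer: 328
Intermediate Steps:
s(j) = -4/j³ - 3*j (s(j) = -3*j - 4/j³ = -4/j³ - 3*j)
c(L, y) = 5 (c(L, y) = 5 - 1*0 = 5 + 0 = 5)
148 + c(6, s(-2))*36 = 148 + 5*36 = 148 + 180 = 328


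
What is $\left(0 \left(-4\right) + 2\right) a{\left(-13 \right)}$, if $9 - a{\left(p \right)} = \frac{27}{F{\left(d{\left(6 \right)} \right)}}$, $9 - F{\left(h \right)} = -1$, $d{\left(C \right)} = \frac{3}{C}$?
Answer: $\frac{63}{5} \approx 12.6$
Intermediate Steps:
$F{\left(h \right)} = 10$ ($F{\left(h \right)} = 9 - -1 = 9 + 1 = 10$)
$a{\left(p \right)} = \frac{63}{10}$ ($a{\left(p \right)} = 9 - \frac{27}{10} = \frac{63}{10}$)
$\left(0 \left(-4\right) + 2\right) a{\left(-13 \right)} = \left(0 \left(-4\right) + 2\right) \frac{63}{10} = \left(0 + 2\right) \frac{63}{10} = 2 \cdot \frac{63}{10} = \frac{63}{5}$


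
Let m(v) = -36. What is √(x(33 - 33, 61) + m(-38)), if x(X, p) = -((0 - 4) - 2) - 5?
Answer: I*√35 ≈ 5.9161*I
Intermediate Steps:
x(X, p) = 1 (x(X, p) = -(-4 - 2) - 5 = -1*(-6) - 5 = 6 - 5 = 1)
√(x(33 - 33, 61) + m(-38)) = √(1 - 36) = √(-35) = I*√35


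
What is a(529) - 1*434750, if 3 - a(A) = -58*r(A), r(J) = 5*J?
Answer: -281337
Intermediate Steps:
a(A) = 3 + 290*A (a(A) = 3 - (-58)*5*A = 3 - (-290)*A = 3 + 290*A)
a(529) - 1*434750 = (3 + 290*529) - 1*434750 = (3 + 153410) - 434750 = 153413 - 434750 = -281337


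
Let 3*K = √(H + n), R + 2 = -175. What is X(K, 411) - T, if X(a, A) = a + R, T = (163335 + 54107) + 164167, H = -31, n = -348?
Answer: -381786 + I*√379/3 ≈ -3.8179e+5 + 6.4893*I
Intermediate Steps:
R = -177 (R = -2 - 175 = -177)
K = I*√379/3 (K = √(-31 - 348)/3 = √(-379)/3 = (I*√379)/3 = I*√379/3 ≈ 6.4893*I)
T = 381609 (T = 217442 + 164167 = 381609)
X(a, A) = -177 + a (X(a, A) = a - 177 = -177 + a)
X(K, 411) - T = (-177 + I*√379/3) - 1*381609 = (-177 + I*√379/3) - 381609 = -381786 + I*√379/3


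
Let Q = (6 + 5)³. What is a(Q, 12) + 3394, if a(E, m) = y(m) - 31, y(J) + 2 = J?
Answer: 3373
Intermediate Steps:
y(J) = -2 + J
Q = 1331 (Q = 11³ = 1331)
a(E, m) = -33 + m (a(E, m) = (-2 + m) - 31 = -33 + m)
a(Q, 12) + 3394 = (-33 + 12) + 3394 = -21 + 3394 = 3373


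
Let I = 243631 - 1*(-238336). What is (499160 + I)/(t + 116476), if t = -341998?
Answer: -981127/225522 ≈ -4.3505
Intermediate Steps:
I = 481967 (I = 243631 + 238336 = 481967)
(499160 + I)/(t + 116476) = (499160 + 481967)/(-341998 + 116476) = 981127/(-225522) = 981127*(-1/225522) = -981127/225522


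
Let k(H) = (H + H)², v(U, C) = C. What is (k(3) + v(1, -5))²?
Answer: 961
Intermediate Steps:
k(H) = 4*H² (k(H) = (2*H)² = 4*H²)
(k(3) + v(1, -5))² = (4*3² - 5)² = (4*9 - 5)² = (36 - 5)² = 31² = 961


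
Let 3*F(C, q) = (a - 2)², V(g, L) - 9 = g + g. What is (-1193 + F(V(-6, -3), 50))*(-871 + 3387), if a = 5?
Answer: -2994040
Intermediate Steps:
V(g, L) = 9 + 2*g (V(g, L) = 9 + (g + g) = 9 + 2*g)
F(C, q) = 3 (F(C, q) = (5 - 2)²/3 = (⅓)*3² = (⅓)*9 = 3)
(-1193 + F(V(-6, -3), 50))*(-871 + 3387) = (-1193 + 3)*(-871 + 3387) = -1190*2516 = -2994040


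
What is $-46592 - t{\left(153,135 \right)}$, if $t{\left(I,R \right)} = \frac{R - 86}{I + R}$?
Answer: $- \frac{13418545}{288} \approx -46592.0$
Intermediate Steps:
$t{\left(I,R \right)} = \frac{-86 + R}{I + R}$
$-46592 - t{\left(153,135 \right)} = -46592 - \frac{-86 + 135}{153 + 135} = -46592 - \frac{1}{288} \cdot 49 = -46592 - \frac{49}{288} = - \frac{13418545}{288}$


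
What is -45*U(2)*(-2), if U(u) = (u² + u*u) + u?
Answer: 900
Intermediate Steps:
U(u) = u + 2*u² (U(u) = (u² + u²) + u = 2*u² + u = u + 2*u²)
-45*U(2)*(-2) = -90*(1 + 2*2)*(-2) = -90*(1 + 4)*(-2) = -90*5*(-2) = -45*10*(-2) = -450*(-2) = 900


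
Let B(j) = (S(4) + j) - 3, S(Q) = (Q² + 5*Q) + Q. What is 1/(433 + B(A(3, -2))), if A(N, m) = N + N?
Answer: 1/476 ≈ 0.0021008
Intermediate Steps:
A(N, m) = 2*N
S(Q) = Q² + 6*Q
B(j) = 37 + j (B(j) = (4*(6 + 4) + j) - 3 = (4*10 + j) - 3 = (40 + j) - 3 = 37 + j)
1/(433 + B(A(3, -2))) = 1/(433 + (37 + 2*3)) = 1/(433 + (37 + 6)) = 1/(433 + 43) = 1/476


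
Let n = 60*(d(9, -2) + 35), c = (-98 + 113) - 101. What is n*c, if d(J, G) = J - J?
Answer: -180600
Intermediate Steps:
d(J, G) = 0
c = -86 (c = 15 - 101 = -86)
n = 2100 (n = 60*(0 + 35) = 60*35 = 2100)
n*c = 2100*(-86) = -180600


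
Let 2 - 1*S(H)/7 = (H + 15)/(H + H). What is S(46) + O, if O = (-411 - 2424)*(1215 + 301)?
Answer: -395402259/92 ≈ -4.2978e+6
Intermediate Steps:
S(H) = 14 - 7*(15 + H)/(2*H) (S(H) = 14 - 7*(H + 15)/(H + H) = 14 - 7*(15 + H)/(2*H))
O = -4297860 (O = -2835*1516 = -4297860)
S(46) + O = (21/2)*(-5 + 46)/46 - 4297860 = (21/2)*(1/46)*41 - 4297860 = 861/92 - 4297860 = -395402259/92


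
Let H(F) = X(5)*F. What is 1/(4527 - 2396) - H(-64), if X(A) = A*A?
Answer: 3409601/2131 ≈ 1600.0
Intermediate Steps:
X(A) = A**2
H(F) = 25*F (H(F) = 5**2*F = 25*F)
1/(4527 - 2396) - H(-64) = 1/(4527 - 2396) - 25*(-64) = 1/2131 - 1*(-1600) = 1/2131 + 1600 = 3409601/2131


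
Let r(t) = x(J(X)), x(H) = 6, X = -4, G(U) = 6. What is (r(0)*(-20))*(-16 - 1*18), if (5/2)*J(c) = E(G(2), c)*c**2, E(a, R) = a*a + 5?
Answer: 4080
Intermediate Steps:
E(a, R) = 5 + a**2 (E(a, R) = a**2 + 5 = 5 + a**2)
J(c) = 82*c**2/5 (J(c) = 2*((5 + 6**2)*c**2)/5 = 2*((5 + 36)*c**2)/5 = 2*(41*c**2)/5 = 82*c**2/5)
r(t) = 6
(r(0)*(-20))*(-16 - 1*18) = (6*(-20))*(-16 - 1*18) = -120*(-16 - 18) = -120*(-34) = 4080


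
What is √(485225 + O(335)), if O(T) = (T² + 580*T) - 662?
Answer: 4*√49443 ≈ 889.43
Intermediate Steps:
O(T) = -662 + T² + 580*T
√(485225 + O(335)) = √(485225 + (-662 + 335² + 580*335)) = √(485225 + (-662 + 112225 + 194300)) = √(485225 + 305863) = √791088 = 4*√49443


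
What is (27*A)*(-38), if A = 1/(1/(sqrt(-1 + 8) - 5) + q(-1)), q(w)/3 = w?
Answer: 60534/193 - 1026*sqrt(7)/193 ≈ 299.58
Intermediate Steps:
q(w) = 3*w
A = 1/(-3 + 1/(-5 + sqrt(7))) (A = 1/(1/(sqrt(-1 + 8) - 5) + 3*(-1)) = 1/(1/(sqrt(7) - 5) - 3) = 1/(1/(-5 + sqrt(7)) - 3) = 1/(-3 + 1/(-5 + sqrt(7))) ≈ -0.29199)
(27*A)*(-38) = (27*(-59/193 + sqrt(7)/193))*(-38) = (-1593/193 + 27*sqrt(7)/193)*(-38) = 60534/193 - 1026*sqrt(7)/193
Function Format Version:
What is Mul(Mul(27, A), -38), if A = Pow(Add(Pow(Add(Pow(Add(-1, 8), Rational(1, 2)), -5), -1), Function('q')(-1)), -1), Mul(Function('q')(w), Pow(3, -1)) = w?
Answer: Add(Rational(60534, 193), Mul(Rational(-1026, 193), Pow(7, Rational(1, 2)))) ≈ 299.58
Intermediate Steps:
Function('q')(w) = Mul(3, w)
A = Pow(Add(-3, Pow(Add(-5, Pow(7, Rational(1, 2))), -1)), -1) (A = Pow(Add(Pow(Add(Pow(Add(-1, 8), Rational(1, 2)), -5), -1), Mul(3, -1)), -1) = Pow(Add(Pow(Add(Pow(7, Rational(1, 2)), -5), -1), -3), -1) = Pow(Add(Pow(Add(-5, Pow(7, Rational(1, 2))), -1), -3), -1) = Pow(Add(-3, Pow(Add(-5, Pow(7, Rational(1, 2))), -1)), -1) ≈ -0.29199)
Mul(Mul(27, A), -38) = Mul(Mul(27, Add(Rational(-59, 193), Mul(Rational(1, 193), Pow(7, Rational(1, 2))))), -38) = Mul(Add(Rational(-1593, 193), Mul(Rational(27, 193), Pow(7, Rational(1, 2)))), -38) = Add(Rational(60534, 193), Mul(Rational(-1026, 193), Pow(7, Rational(1, 2))))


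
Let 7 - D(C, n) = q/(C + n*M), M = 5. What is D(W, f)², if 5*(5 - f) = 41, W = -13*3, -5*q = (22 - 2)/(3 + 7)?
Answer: 3697929/75625 ≈ 48.898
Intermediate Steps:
q = -⅖ (q = -(22 - 2)/(5*(3 + 7)) = -4/10 = -⅕*2 = -⅖ ≈ -0.40000)
W = -39
f = -16/5 (f = 5 - ⅕*41 = 5 - 41/5 = -16/5 ≈ -3.2000)
D(C, n) = 7 + 2/(5*(C + 5*n)) (D(C, n) = 7 - (-2)/(5*(C + n*5)) = 7 - (-2)/(5*(C + 5*n)) = 7 + 2/(5*(C + 5*n)))
D(W, f)² = ((2 + 35*(-39) + 175*(-16/5))/(5*(-39 + 5*(-16/5))))² = ((2 - 1365 - 560)/(5*(-39 - 16)))² = ((⅕)*(-1923)/(-55))² = ((⅕)*(-1/55)*(-1923))² = (1923/275)² = 3697929/75625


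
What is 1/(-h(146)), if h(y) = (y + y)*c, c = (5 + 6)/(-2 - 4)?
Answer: 3/1606 ≈ 0.0018680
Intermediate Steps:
c = -11/6 (c = 11/(-6) = 11*(-1/6) = -11/6 ≈ -1.8333)
h(y) = -11*y/3 (h(y) = (y + y)*(-11/6) = (2*y)*(-11/6) = -11*y/3)
1/(-h(146)) = 1/(-(-11)*146/3) = 1/(-1*(-1606/3)) = 1/(1606/3) = 3/1606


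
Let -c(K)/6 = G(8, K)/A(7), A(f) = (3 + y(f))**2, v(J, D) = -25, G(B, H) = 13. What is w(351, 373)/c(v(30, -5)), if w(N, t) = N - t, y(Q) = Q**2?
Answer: 2288/3 ≈ 762.67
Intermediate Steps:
A(f) = (3 + f**2)**2
c(K) = -3/104 (c(K) = -78/((3 + 7**2)**2) = -78/((3 + 49)**2) = -78/(52**2) = -78/2704 = -6*1/208 = -3/104)
w(351, 373)/c(v(30, -5)) = (351 - 1*373)/(-3/104) = (351 - 373)*(-104/3) = -22*(-104/3) = 2288/3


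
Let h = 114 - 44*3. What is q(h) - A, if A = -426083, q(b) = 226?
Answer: 426309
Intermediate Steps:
h = -18 (h = 114 - 1*132 = 114 - 132 = -18)
q(h) - A = 226 - 1*(-426083) = 226 + 426083 = 426309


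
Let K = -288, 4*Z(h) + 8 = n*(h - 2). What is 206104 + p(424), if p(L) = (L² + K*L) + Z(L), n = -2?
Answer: 263555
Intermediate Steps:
Z(h) = -1 - h/2 (Z(h) = -2 + (-2*(h - 2))/4 = -2 + (-2*(-2 + h))/4 = -2 + (4 - 2*h)/4 = -2 + (1 - h/2) = -1 - h/2)
p(L) = -1 + L² - 577*L/2 (p(L) = (L² - 288*L) + (-1 - L/2) = -1 + L² - 577*L/2)
206104 + p(424) = 206104 + (-1 + 424² - 577/2*424) = 206104 + (-1 + 179776 - 122324) = 206104 + 57451 = 263555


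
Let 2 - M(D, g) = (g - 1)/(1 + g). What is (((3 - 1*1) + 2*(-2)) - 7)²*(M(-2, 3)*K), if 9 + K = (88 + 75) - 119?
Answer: 8505/2 ≈ 4252.5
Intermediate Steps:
K = 35 (K = -9 + ((88 + 75) - 119) = -9 + (163 - 119) = -9 + 44 = 35)
M(D, g) = 2 - (-1 + g)/(1 + g) (M(D, g) = 2 - (g - 1)/(1 + g) = 2 - (-1 + g)/(1 + g))
(((3 - 1*1) + 2*(-2)) - 7)²*(M(-2, 3)*K) = (((3 - 1*1) + 2*(-2)) - 7)²*(((3 + 3)/(1 + 3))*35) = (((3 - 1) - 4) - 7)²*((6/4)*35) = ((2 - 4) - 7)²*(((¼)*6)*35) = (-2 - 7)²*((3/2)*35) = (-9)²*(105/2) = 81*(105/2) = 8505/2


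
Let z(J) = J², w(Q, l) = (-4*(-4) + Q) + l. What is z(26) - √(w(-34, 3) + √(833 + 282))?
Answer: 676 - √(-15 + √1115) ≈ 671.71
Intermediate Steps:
w(Q, l) = 16 + Q + l (w(Q, l) = (16 + Q) + l = 16 + Q + l)
z(26) - √(w(-34, 3) + √(833 + 282)) = 26² - √((16 - 34 + 3) + √(833 + 282)) = 676 - √(-15 + √1115)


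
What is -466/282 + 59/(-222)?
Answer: -20015/10434 ≈ -1.9182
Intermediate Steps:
-466/282 + 59/(-222) = -466*1/282 + 59*(-1/222) = -233/141 - 59/222 = -20015/10434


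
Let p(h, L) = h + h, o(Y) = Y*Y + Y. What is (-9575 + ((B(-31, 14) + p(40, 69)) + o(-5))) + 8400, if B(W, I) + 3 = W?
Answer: -1109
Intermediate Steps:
o(Y) = Y + Y² (o(Y) = Y² + Y = Y + Y²)
B(W, I) = -3 + W
p(h, L) = 2*h
(-9575 + ((B(-31, 14) + p(40, 69)) + o(-5))) + 8400 = (-9575 + (((-3 - 31) + 2*40) - 5*(1 - 5))) + 8400 = (-9575 + ((-34 + 80) - 5*(-4))) + 8400 = (-9575 + (46 + 20)) + 8400 = (-9575 + 66) + 8400 = -9509 + 8400 = -1109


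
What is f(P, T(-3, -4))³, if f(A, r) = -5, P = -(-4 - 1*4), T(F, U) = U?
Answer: -125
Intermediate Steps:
P = 8 (P = -(-4 - 4) = -1*(-8) = 8)
f(P, T(-3, -4))³ = (-5)³ = -125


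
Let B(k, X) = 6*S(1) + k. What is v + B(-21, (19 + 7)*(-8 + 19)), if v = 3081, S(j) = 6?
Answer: 3096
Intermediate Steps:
B(k, X) = 36 + k (B(k, X) = 6*6 + k = 36 + k)
v + B(-21, (19 + 7)*(-8 + 19)) = 3081 + (36 - 21) = 3081 + 15 = 3096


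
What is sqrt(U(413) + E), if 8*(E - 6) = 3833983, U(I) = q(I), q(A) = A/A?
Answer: sqrt(7668078)/4 ≈ 692.28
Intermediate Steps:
q(A) = 1
U(I) = 1
E = 3834031/8 (E = 6 + (1/8)*3833983 = 6 + 3833983/8 = 3834031/8 ≈ 4.7925e+5)
sqrt(U(413) + E) = sqrt(1 + 3834031/8) = sqrt(3834039/8) = sqrt(7668078)/4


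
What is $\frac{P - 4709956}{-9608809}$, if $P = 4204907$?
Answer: $\frac{505049}{9608809} \approx 0.052561$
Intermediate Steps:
$\frac{P - 4709956}{-9608809} = \frac{4204907 - 4709956}{-9608809} = \left(4204907 - 4709956\right) \left(- \frac{1}{9608809}\right) = \left(-505049\right) \left(- \frac{1}{9608809}\right) = \frac{505049}{9608809}$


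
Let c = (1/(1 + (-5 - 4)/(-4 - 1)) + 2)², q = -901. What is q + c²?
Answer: -33426895/38416 ≈ -870.13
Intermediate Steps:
c = 1089/196 (c = (1/(1 - 9/(-5)) + 2)² = (1/(1 - 9*(-⅕)) + 2)² = (1/(1 + 9/5) + 2)² = (1/(14/5) + 2)² = (5/14 + 2)² = (33/14)² = 1089/196 ≈ 5.5561)
q + c² = -901 + (1089/196)² = -901 + 1185921/38416 = -33426895/38416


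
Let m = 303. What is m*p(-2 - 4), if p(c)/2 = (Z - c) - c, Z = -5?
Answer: 4242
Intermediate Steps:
p(c) = -10 - 4*c (p(c) = 2*((-5 - c) - c) = 2*(-5 - 2*c) = -10 - 4*c)
m*p(-2 - 4) = 303*(-10 - 4*(-2 - 4)) = 303*(-10 - 4*(-6)) = 303*(-10 + 24) = 303*14 = 4242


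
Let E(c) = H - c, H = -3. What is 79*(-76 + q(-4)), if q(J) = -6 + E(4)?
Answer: -7031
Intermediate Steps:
E(c) = -3 - c
q(J) = -13 (q(J) = -6 + (-3 - 1*4) = -6 + (-3 - 4) = -6 - 7 = -13)
79*(-76 + q(-4)) = 79*(-76 - 13) = 79*(-89) = -7031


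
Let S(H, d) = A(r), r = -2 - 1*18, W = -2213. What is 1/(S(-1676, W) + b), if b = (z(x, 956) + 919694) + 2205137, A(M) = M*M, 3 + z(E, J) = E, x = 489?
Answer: 1/3125717 ≈ 3.1993e-7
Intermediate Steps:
z(E, J) = -3 + E
r = -20 (r = -2 - 18 = -20)
A(M) = M²
S(H, d) = 400 (S(H, d) = (-20)² = 400)
b = 3125317 (b = ((-3 + 489) + 919694) + 2205137 = (486 + 919694) + 2205137 = 920180 + 2205137 = 3125317)
1/(S(-1676, W) + b) = 1/(400 + 3125317) = 1/3125717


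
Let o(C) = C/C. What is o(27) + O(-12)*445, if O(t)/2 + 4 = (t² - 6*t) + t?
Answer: 178001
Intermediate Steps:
o(C) = 1
O(t) = -8 - 10*t + 2*t² (O(t) = -8 + 2*((t² - 6*t) + t) = -8 + 2*(t² - 5*t) = -8 + (-10*t + 2*t²) = -8 - 10*t + 2*t²)
o(27) + O(-12)*445 = 1 + (-8 - 10*(-12) + 2*(-12)²)*445 = 1 + (-8 + 120 + 2*144)*445 = 1 + (-8 + 120 + 288)*445 = 1 + 400*445 = 1 + 178000 = 178001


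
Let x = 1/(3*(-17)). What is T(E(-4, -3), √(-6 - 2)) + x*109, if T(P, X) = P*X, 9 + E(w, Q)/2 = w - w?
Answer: -109/51 - 36*I*√2 ≈ -2.1373 - 50.912*I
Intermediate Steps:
E(w, Q) = -18 (E(w, Q) = -18 + 2*(w - w) = -18 + 2*0 = -18 + 0 = -18)
x = -1/51 (x = 1/(-51) = -1/51 ≈ -0.019608)
T(E(-4, -3), √(-6 - 2)) + x*109 = -18*√(-6 - 2) - 1/51*109 = -36*I*√2 - 109/51 = -109/51 - 36*I*√2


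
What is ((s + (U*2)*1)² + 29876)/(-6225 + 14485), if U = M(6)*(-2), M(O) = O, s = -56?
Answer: 9069/2065 ≈ 4.3918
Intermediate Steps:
U = -12 (U = 6*(-2) = -12)
((s + (U*2)*1)² + 29876)/(-6225 + 14485) = ((-56 - 12*2*1)² + 29876)/(-6225 + 14485) = ((-56 - 24*1)² + 29876)/8260 = ((-56 - 24)² + 29876)*(1/8260) = ((-80)² + 29876)*(1/8260) = (6400 + 29876)*(1/8260) = 36276*(1/8260) = 9069/2065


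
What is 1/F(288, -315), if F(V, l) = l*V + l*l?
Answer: 1/8505 ≈ 0.00011758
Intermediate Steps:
F(V, l) = l² + V*l (F(V, l) = V*l + l² = l² + V*l)
1/F(288, -315) = 1/(-315*(288 - 315)) = 1/(-315*(-27)) = 1/8505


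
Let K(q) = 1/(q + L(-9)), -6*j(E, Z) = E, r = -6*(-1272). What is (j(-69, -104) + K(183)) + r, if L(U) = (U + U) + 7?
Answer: 1314683/172 ≈ 7643.5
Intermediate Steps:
r = 7632
j(E, Z) = -E/6
L(U) = 7 + 2*U (L(U) = 2*U + 7 = 7 + 2*U)
K(q) = 1/(-11 + q) (K(q) = 1/(q + (7 + 2*(-9))) = 1/(q + (7 - 18)) = 1/(q - 11) = 1/(-11 + q))
(j(-69, -104) + K(183)) + r = (-⅙*(-69) + 1/(-11 + 183)) + 7632 = (23/2 + 1/172) + 7632 = 1979/172 + 7632 = 1314683/172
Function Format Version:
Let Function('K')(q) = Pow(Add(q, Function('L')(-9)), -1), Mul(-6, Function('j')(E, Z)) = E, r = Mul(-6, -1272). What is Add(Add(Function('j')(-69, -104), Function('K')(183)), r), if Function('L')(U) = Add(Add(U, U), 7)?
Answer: Rational(1314683, 172) ≈ 7643.5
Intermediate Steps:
r = 7632
Function('j')(E, Z) = Mul(Rational(-1, 6), E)
Function('L')(U) = Add(7, Mul(2, U)) (Function('L')(U) = Add(Mul(2, U), 7) = Add(7, Mul(2, U)))
Function('K')(q) = Pow(Add(-11, q), -1) (Function('K')(q) = Pow(Add(q, Add(7, Mul(2, -9))), -1) = Pow(Add(q, Add(7, -18)), -1) = Pow(Add(q, -11), -1) = Pow(Add(-11, q), -1))
Add(Add(Function('j')(-69, -104), Function('K')(183)), r) = Add(Add(Mul(Rational(-1, 6), -69), Pow(Add(-11, 183), -1)), 7632) = Add(Add(Rational(23, 2), Pow(172, -1)), 7632) = Add(Add(Rational(23, 2), Rational(1, 172)), 7632) = Add(Rational(1979, 172), 7632) = Rational(1314683, 172)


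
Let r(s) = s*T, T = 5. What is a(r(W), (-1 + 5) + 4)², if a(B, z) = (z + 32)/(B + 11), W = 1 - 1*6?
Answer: 400/49 ≈ 8.1633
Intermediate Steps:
W = -5 (W = 1 - 6 = -5)
r(s) = 5*s (r(s) = s*5 = 5*s)
a(B, z) = (32 + z)/(11 + B)
a(r(W), (-1 + 5) + 4)² = ((32 + ((-1 + 5) + 4))/(11 + 5*(-5)))² = ((32 + (4 + 4))/(11 - 25))² = ((32 + 8)/(-14))² = (-1/14*40)² = (-20/7)² = 400/49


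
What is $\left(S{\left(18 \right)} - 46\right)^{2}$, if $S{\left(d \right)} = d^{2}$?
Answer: $77284$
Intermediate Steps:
$\left(S{\left(18 \right)} - 46\right)^{2} = \left(18^{2} - 46\right)^{2} = \left(324 - 46\right)^{2} = 278^{2} = 77284$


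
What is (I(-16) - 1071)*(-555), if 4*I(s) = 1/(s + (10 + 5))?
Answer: 2378175/4 ≈ 5.9454e+5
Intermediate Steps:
I(s) = 1/(4*(15 + s)) (I(s) = 1/(4*(s + (10 + 5))) = 1/(4*(s + 15)) = 1/(4*(15 + s)))
(I(-16) - 1071)*(-555) = (1/(4*(15 - 16)) - 1071)*(-555) = ((¼)/(-1) - 1071)*(-555) = ((¼)*(-1) - 1071)*(-555) = (-¼ - 1071)*(-555) = -4285/4*(-555) = 2378175/4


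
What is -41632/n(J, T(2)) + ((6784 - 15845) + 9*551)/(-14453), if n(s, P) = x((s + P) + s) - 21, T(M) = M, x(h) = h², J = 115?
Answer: -381007390/777614759 ≈ -0.48997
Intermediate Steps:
n(s, P) = -21 + (P + 2*s)² (n(s, P) = ((s + P) + s)² - 21 = ((P + s) + s)² - 21 = (P + 2*s)² - 21 = -21 + (P + 2*s)²)
-41632/n(J, T(2)) + ((6784 - 15845) + 9*551)/(-14453) = -41632/(-21 + (2 + 2*115)²) + ((6784 - 15845) + 9*551)/(-14453) = -41632/(-21 + (2 + 230)²) + (-9061 + 4959)*(-1/14453) = -41632/(-21 + 232²) - 4102*(-1/14453) = -41632/(-21 + 53824) + 4102/14453 = -41632/53803 + 4102/14453 = -381007390/777614759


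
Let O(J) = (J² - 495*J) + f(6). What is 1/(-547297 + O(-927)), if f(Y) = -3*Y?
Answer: 1/770879 ≈ 1.2972e-6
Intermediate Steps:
O(J) = -18 + J² - 495*J (O(J) = (J² - 495*J) - 3*6 = (J² - 495*J) - 18 = -18 + J² - 495*J)
1/(-547297 + O(-927)) = 1/(-547297 + (-18 + (-927)² - 495*(-927))) = 1/(-547297 + (-18 + 859329 + 458865)) = 1/(-547297 + 1318176) = 1/770879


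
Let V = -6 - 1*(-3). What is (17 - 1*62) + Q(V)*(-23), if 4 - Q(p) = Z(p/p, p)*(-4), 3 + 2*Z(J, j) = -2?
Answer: 93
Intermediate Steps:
Z(J, j) = -5/2 (Z(J, j) = -3/2 + (1/2)*(-2) = -3/2 - 1 = -5/2)
V = -3 (V = -6 + 3 = -3)
Q(p) = -6 (Q(p) = 4 - (-5)*(-4)/2 = 4 - 1*10 = 4 - 10 = -6)
(17 - 1*62) + Q(V)*(-23) = (17 - 1*62) - 6*(-23) = (17 - 62) + 138 = -45 + 138 = 93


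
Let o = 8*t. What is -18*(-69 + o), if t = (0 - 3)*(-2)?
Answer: 378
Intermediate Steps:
t = 6 (t = -3*(-2) = 6)
o = 48 (o = 8*6 = 48)
-18*(-69 + o) = -18*(-69 + 48) = -18*(-21) = 378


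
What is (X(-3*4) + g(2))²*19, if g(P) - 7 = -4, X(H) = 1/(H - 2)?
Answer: 31939/196 ≈ 162.95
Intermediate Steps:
X(H) = 1/(-2 + H)
g(P) = 3 (g(P) = 7 - 4 = 3)
(X(-3*4) + g(2))²*19 = (1/(-2 - 3*4) + 3)²*19 = (1/(-2 - 12) + 3)²*19 = (1/(-14) + 3)²*19 = (-1/14 + 3)²*19 = (41/14)²*19 = (1681/196)*19 = 31939/196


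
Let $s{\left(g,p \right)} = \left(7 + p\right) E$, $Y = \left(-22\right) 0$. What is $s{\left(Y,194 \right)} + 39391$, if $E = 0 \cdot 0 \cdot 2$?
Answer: $39391$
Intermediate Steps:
$E = 0$ ($E = 0 \cdot 2 = 0$)
$Y = 0$
$s{\left(g,p \right)} = 0$ ($s{\left(g,p \right)} = \left(7 + p\right) 0 = 0$)
$s{\left(Y,194 \right)} + 39391 = 0 + 39391 = 39391$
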